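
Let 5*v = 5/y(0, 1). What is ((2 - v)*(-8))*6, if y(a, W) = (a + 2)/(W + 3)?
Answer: 0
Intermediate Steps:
y(a, W) = (2 + a)/(3 + W)
v = 2 (v = (5/(((2 + 0)/(3 + 1))))/5 = (5/((2/4)))/5 = (5/(((¼)*2)))/5 = (5/(½))/5 = (5*2)/5 = (⅕)*10 = 2)
((2 - v)*(-8))*6 = ((2 - 1*2)*(-8))*6 = ((2 - 2)*(-8))*6 = (0*(-8))*6 = 0*6 = 0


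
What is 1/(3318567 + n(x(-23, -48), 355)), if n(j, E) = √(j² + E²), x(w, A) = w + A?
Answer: 3318567/11012886802423 - 71*√26/11012886802423 ≈ 3.0130e-7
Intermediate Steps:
x(w, A) = A + w
n(j, E) = √(E² + j²)
1/(3318567 + n(x(-23, -48), 355)) = 1/(3318567 + √(355² + (-48 - 23)²)) = 1/(3318567 + √(126025 + (-71)²)) = 1/(3318567 + √(126025 + 5041)) = 1/(3318567 + √131066) = 1/(3318567 + 71*√26)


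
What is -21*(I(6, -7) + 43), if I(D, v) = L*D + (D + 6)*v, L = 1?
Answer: 735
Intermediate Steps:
I(D, v) = D + v*(6 + D) (I(D, v) = 1*D + (D + 6)*v = D + (6 + D)*v = D + v*(6 + D))
-21*(I(6, -7) + 43) = -21*((6 + 6*(-7) + 6*(-7)) + 43) = -21*((6 - 42 - 42) + 43) = -21*(-78 + 43) = -21*(-35) = 735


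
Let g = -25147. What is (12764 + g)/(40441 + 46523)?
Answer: -12383/86964 ≈ -0.14239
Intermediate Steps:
(12764 + g)/(40441 + 46523) = (12764 - 25147)/(40441 + 46523) = -12383/86964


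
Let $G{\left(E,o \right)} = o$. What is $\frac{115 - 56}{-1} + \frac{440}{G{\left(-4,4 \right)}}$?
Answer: $51$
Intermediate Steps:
$\frac{115 - 56}{-1} + \frac{440}{G{\left(-4,4 \right)}} = \frac{115 - 56}{-1} + \frac{440}{4} = 59 \left(-1\right) + 440 \cdot \frac{1}{4} = -59 + 110 = 51$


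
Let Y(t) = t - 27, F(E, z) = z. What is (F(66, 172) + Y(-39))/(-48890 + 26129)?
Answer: -106/22761 ≈ -0.0046571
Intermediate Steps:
Y(t) = -27 + t
(F(66, 172) + Y(-39))/(-48890 + 26129) = (172 + (-27 - 39))/(-48890 + 26129) = (172 - 66)/(-22761) = 106*(-1/22761) = -106/22761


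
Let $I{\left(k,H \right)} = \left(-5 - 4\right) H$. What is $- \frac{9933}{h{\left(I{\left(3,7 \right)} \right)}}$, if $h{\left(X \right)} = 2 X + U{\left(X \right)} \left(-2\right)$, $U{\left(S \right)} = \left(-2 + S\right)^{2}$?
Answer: $\frac{9933}{8576} \approx 1.1582$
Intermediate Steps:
$I{\left(k,H \right)} = - 9 H$
$h{\left(X \right)} = - 2 \left(-2 + X\right)^{2} + 2 X$ ($h{\left(X \right)} = 2 X + \left(-2 + X\right)^{2} \left(-2\right) = 2 X - 2 \left(-2 + X\right)^{2} = - 2 \left(-2 + X\right)^{2} + 2 X$)
$- \frac{9933}{h{\left(I{\left(3,7 \right)} \right)}} = - \frac{9933}{- 2 \left(-2 - 63\right)^{2} + 2 \left(\left(-9\right) 7\right)} = - \frac{9933}{- 2 \left(-2 - 63\right)^{2} + 2 \left(-63\right)} = - \frac{9933}{- 2 \left(-65\right)^{2} - 126} = - \frac{9933}{\left(-2\right) 4225 - 126} = - \frac{9933}{-8450 - 126} = - \frac{9933}{-8576} = \left(-9933\right) \left(- \frac{1}{8576}\right) = \frac{9933}{8576}$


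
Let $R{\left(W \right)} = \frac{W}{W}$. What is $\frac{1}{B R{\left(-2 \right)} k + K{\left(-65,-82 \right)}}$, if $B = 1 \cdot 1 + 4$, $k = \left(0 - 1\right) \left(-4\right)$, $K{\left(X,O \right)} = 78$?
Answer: $\frac{1}{98} \approx 0.010204$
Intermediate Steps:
$k = 4$ ($k = \left(-1\right) \left(-4\right) = 4$)
$B = 5$ ($B = 1 + 4 = 5$)
$R{\left(W \right)} = 1$
$\frac{1}{B R{\left(-2 \right)} k + K{\left(-65,-82 \right)}} = \frac{1}{5 \cdot 1 \cdot 4 + 78} = \frac{1}{5 \cdot 4 + 78} = \frac{1}{20 + 78} = \frac{1}{98}$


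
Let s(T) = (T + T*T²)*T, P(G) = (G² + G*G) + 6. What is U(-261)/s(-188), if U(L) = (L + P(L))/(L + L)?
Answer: -45329/217366660320 ≈ -2.0854e-7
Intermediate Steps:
P(G) = 6 + 2*G² (P(G) = (G² + G²) + 6 = 2*G² + 6 = 6 + 2*G²)
s(T) = T*(T + T³) (s(T) = (T + T³)*T = T*(T + T³))
U(L) = (6 + L + 2*L²)/(2*L) (U(L) = (L + (6 + 2*L²))/(L + L) = (6 + L + 2*L²)/((2*L)) = (6 + L + 2*L²)*(1/(2*L)) = (6 + L + 2*L²)/(2*L))
U(-261)/s(-188) = (½ - 261 + 3/(-261))/((-188)² + (-188)⁴) = (½ - 261 + 3*(-1/261))/(35344 + 1249198336) = (½ - 261 - 1/87)/1249233680 = -45329/174*1/1249233680 = -45329/217366660320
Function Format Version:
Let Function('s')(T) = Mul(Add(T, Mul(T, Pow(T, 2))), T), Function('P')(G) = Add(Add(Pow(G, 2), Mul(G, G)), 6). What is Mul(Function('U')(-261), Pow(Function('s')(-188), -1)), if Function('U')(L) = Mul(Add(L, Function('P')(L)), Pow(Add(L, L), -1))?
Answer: Rational(-45329, 217366660320) ≈ -2.0854e-7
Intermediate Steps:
Function('P')(G) = Add(6, Mul(2, Pow(G, 2))) (Function('P')(G) = Add(Add(Pow(G, 2), Pow(G, 2)), 6) = Add(Mul(2, Pow(G, 2)), 6) = Add(6, Mul(2, Pow(G, 2))))
Function('s')(T) = Mul(T, Add(T, Pow(T, 3))) (Function('s')(T) = Mul(Add(T, Pow(T, 3)), T) = Mul(T, Add(T, Pow(T, 3))))
Function('U')(L) = Mul(Rational(1, 2), Pow(L, -1), Add(6, L, Mul(2, Pow(L, 2)))) (Function('U')(L) = Mul(Add(L, Add(6, Mul(2, Pow(L, 2)))), Pow(Add(L, L), -1)) = Mul(Add(6, L, Mul(2, Pow(L, 2))), Pow(Mul(2, L), -1)) = Mul(Add(6, L, Mul(2, Pow(L, 2))), Mul(Rational(1, 2), Pow(L, -1))) = Mul(Rational(1, 2), Pow(L, -1), Add(6, L, Mul(2, Pow(L, 2)))))
Mul(Function('U')(-261), Pow(Function('s')(-188), -1)) = Mul(Add(Rational(1, 2), -261, Mul(3, Pow(-261, -1))), Pow(Add(Pow(-188, 2), Pow(-188, 4)), -1)) = Mul(Add(Rational(1, 2), -261, Mul(3, Rational(-1, 261))), Pow(Add(35344, 1249198336), -1)) = Mul(Add(Rational(1, 2), -261, Rational(-1, 87)), Pow(1249233680, -1)) = Mul(Rational(-45329, 174), Rational(1, 1249233680)) = Rational(-45329, 217366660320)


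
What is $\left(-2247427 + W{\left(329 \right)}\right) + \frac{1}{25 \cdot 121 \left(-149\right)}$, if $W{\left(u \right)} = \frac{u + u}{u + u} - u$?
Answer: $- \frac{1013119372376}{450725} \approx -2.2478 \cdot 10^{6}$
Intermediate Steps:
$W{\left(u \right)} = 1 - u$ ($W{\left(u \right)} = \frac{2 u}{2 u} - u = 2 u \frac{1}{2 u} - u = 1 - u$)
$\left(-2247427 + W{\left(329 \right)}\right) + \frac{1}{25 \cdot 121 \left(-149\right)} = \left(-2247427 + \left(1 - 329\right)\right) + \frac{1}{25 \cdot 121 \left(-149\right)} = \left(-2247427 + \left(1 - 329\right)\right) + \frac{1}{3025 \left(-149\right)} = \left(-2247427 - 328\right) + \frac{1}{-450725} = -2247755 - \frac{1}{450725} = - \frac{1013119372376}{450725}$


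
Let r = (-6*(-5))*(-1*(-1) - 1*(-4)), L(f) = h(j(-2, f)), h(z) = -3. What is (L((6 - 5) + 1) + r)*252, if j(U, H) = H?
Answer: 37044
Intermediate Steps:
L(f) = -3
r = 150 (r = 30*(1 + 4) = 30*5 = 150)
(L((6 - 5) + 1) + r)*252 = (-3 + 150)*252 = 147*252 = 37044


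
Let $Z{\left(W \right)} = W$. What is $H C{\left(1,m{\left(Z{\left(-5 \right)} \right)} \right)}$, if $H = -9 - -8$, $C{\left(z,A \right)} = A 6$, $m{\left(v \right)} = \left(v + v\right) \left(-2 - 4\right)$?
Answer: $-360$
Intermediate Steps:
$m{\left(v \right)} = - 12 v$ ($m{\left(v \right)} = 2 v \left(-6\right) = - 12 v$)
$C{\left(z,A \right)} = 6 A$
$H = -1$ ($H = -9 + 8 = -1$)
$H C{\left(1,m{\left(Z{\left(-5 \right)} \right)} \right)} = - 6 \left(\left(-12\right) \left(-5\right)\right) = - 6 \cdot 60 = \left(-1\right) 360 = -360$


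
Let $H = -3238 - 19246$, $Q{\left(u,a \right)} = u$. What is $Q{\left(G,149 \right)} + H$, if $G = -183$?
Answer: $-22667$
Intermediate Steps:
$H = -22484$ ($H = -3238 - 19246 = -22484$)
$Q{\left(G,149 \right)} + H = -183 - 22484 = -22667$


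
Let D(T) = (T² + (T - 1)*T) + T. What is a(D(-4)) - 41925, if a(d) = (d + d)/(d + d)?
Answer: -41924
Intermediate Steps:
D(T) = T + T² + T*(-1 + T) (D(T) = (T² + (-1 + T)*T) + T = (T² + T*(-1 + T)) + T = T + T² + T*(-1 + T))
a(d) = 1 (a(d) = (2*d)/((2*d)) = (2*d)*(1/(2*d)) = 1)
a(D(-4)) - 41925 = 1 - 41925 = -41924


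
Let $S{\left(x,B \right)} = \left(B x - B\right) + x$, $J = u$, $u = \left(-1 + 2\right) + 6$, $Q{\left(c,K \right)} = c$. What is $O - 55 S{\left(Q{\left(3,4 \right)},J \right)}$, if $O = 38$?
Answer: $-897$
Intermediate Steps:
$u = 7$ ($u = 1 + 6 = 7$)
$J = 7$
$S{\left(x,B \right)} = x - B + B x$ ($S{\left(x,B \right)} = \left(- B + B x\right) + x = x - B + B x$)
$O - 55 S{\left(Q{\left(3,4 \right)},J \right)} = 38 - 55 \left(3 - 7 + 7 \cdot 3\right) = 38 - 55 \left(3 - 7 + 21\right) = 38 - 935 = -897$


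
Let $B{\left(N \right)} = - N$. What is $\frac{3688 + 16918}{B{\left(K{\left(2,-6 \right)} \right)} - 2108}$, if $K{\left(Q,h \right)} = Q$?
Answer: $- \frac{10303}{1055} \approx -9.7659$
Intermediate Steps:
$\frac{3688 + 16918}{B{\left(K{\left(2,-6 \right)} \right)} - 2108} = \frac{3688 + 16918}{\left(-1\right) 2 - 2108} = \frac{20606}{-2 - 2108} = \frac{20606}{-2110} = 20606 \left(- \frac{1}{2110}\right) = - \frac{10303}{1055}$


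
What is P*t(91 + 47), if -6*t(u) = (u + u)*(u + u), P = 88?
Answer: -1117248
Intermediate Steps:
t(u) = -2*u**2/3 (t(u) = -(u + u)*(u + u)/6 = -2*u*2*u/6 = -2*u**2/3)
P*t(91 + 47) = 88*(-2*(91 + 47)**2/3) = 88*(-2/3*138**2) = 88*(-2/3*19044) = 88*(-12696) = -1117248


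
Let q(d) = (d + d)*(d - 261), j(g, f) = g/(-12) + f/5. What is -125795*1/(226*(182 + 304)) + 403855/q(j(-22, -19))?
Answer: 337329942245/866496204 ≈ 389.30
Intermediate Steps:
j(g, f) = -g/12 + f/5 (j(g, f) = g*(-1/12) + f*(⅕) = -g/12 + f/5)
q(d) = 2*d*(-261 + d) (q(d) = (2*d)*(-261 + d) = 2*d*(-261 + d))
-125795*1/(226*(182 + 304)) + 403855/q(j(-22, -19)) = -125795*1/(226*(182 + 304)) + 403855/((2*(-1/12*(-22) + (⅕)*(-19))*(-261 + (-1/12*(-22) + (⅕)*(-19))))) = -125795/(486*226) + 403855/((2*(11/6 - 19/5)*(-261 + (11/6 - 19/5)))) = -125795/109836 + 403855/((2*(-59/30)*(-261 - 59/30))) = -125795*1/109836 + 403855/((2*(-59/30)*(-7889/30))) = -125795/109836 + 403855/(465451/450) = -125795/109836 + 403855*(450/465451) = -125795/109836 + 3080250/7889 = 337329942245/866496204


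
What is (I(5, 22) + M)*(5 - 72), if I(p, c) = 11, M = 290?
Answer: -20167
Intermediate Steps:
(I(5, 22) + M)*(5 - 72) = (11 + 290)*(5 - 72) = 301*(-67) = -20167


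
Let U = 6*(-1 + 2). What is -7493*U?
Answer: -44958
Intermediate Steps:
U = 6 (U = 6*1 = 6)
-7493*U = -7493*6 = -44958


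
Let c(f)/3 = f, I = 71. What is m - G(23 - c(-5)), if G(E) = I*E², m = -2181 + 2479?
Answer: -102226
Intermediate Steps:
c(f) = 3*f
m = 298
G(E) = 71*E²
m - G(23 - c(-5)) = 298 - 71*(23 - 3*(-5))² = 298 - 71*(23 - 1*(-15))² = 298 - 71*(23 + 15)² = 298 - 71*38² = 298 - 71*1444 = 298 - 1*102524 = 298 - 102524 = -102226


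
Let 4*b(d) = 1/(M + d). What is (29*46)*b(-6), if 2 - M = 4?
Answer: -667/16 ≈ -41.688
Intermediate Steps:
M = -2 (M = 2 - 1*4 = 2 - 4 = -2)
b(d) = 1/(4*(-2 + d))
(29*46)*b(-6) = (29*46)*(1/(4*(-2 - 6))) = 1334*((¼)/(-8)) = 1334*((¼)*(-⅛)) = 1334*(-1/32) = -667/16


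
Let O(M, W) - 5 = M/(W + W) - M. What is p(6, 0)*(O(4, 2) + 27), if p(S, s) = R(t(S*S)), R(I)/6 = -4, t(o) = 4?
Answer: -696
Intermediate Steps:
R(I) = -24 (R(I) = 6*(-4) = -24)
O(M, W) = 5 - M + M/(2*W) (O(M, W) = 5 + (M/(W + W) - M) = 5 + (M/((2*W)) - M) = 5 + (M*(1/(2*W)) - M) = 5 + (M/(2*W) - M) = 5 + (-M + M/(2*W)) = 5 - M + M/(2*W))
p(S, s) = -24
p(6, 0)*(O(4, 2) + 27) = -24*((5 - 1*4 + (½)*4/2) + 27) = -24*((5 - 4 + (½)*4*(½)) + 27) = -24*((5 - 4 + 1) + 27) = -24*(2 + 27) = -24*29 = -696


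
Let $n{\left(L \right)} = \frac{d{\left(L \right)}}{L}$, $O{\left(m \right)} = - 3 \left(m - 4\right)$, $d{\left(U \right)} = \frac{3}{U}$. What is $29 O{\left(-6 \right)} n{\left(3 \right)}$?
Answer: $290$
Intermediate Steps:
$O{\left(m \right)} = 12 - 3 m$ ($O{\left(m \right)} = - 3 \left(-4 + m\right) = 12 - 3 m$)
$n{\left(L \right)} = \frac{3}{L^{2}}$ ($n{\left(L \right)} = \frac{3 \frac{1}{L}}{L} = \frac{3}{L^{2}}$)
$29 O{\left(-6 \right)} n{\left(3 \right)} = 29 \left(12 - -18\right) \frac{3}{9} = 29 \left(12 + 18\right) 3 \cdot \frac{1}{9} = 29 \cdot 30 \cdot \frac{1}{3} = 870 \cdot \frac{1}{3} = 290$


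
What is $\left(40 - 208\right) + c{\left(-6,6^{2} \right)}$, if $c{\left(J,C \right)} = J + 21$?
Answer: $-153$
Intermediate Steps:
$c{\left(J,C \right)} = 21 + J$
$\left(40 - 208\right) + c{\left(-6,6^{2} \right)} = \left(40 - 208\right) + \left(21 - 6\right) = \left(40 - 208\right) + 15 = -168 + 15 = -153$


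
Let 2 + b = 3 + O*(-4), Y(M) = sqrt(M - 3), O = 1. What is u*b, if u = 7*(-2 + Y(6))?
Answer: 42 - 21*sqrt(3) ≈ 5.6269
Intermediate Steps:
Y(M) = sqrt(-3 + M)
u = -14 + 7*sqrt(3) (u = 7*(-2 + sqrt(-3 + 6)) = 7*(-2 + sqrt(3)) = -14 + 7*sqrt(3) ≈ -1.8756)
b = -3 (b = -2 + (3 + 1*(-4)) = -2 + (3 - 4) = -2 - 1 = -3)
u*b = (-14 + 7*sqrt(3))*(-3) = 42 - 21*sqrt(3)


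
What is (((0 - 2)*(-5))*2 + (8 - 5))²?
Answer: 529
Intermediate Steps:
(((0 - 2)*(-5))*2 + (8 - 5))² = (-2*(-5)*2 + 3)² = (10*2 + 3)² = (20 + 3)² = 23² = 529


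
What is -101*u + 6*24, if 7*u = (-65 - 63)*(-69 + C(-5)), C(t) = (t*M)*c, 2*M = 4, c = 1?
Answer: -1020304/7 ≈ -1.4576e+5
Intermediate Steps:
M = 2 (M = (1/2)*4 = 2)
C(t) = 2*t (C(t) = (t*2)*1 = (2*t)*1 = 2*t)
u = 10112/7 (u = ((-65 - 63)*(-69 + 2*(-5)))/7 = (-128*(-69 - 10))/7 = (-128*(-79))/7 = (1/7)*10112 = 10112/7 ≈ 1444.6)
-101*u + 6*24 = -101*10112/7 + 6*24 = -1021312/7 + 144 = -1020304/7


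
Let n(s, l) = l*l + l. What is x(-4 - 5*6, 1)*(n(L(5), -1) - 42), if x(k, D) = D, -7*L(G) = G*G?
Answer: -42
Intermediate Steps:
L(G) = -G²/7 (L(G) = -G*G/7 = -G²/7)
n(s, l) = l + l² (n(s, l) = l² + l = l + l²)
x(-4 - 5*6, 1)*(n(L(5), -1) - 42) = 1*(-(1 - 1) - 42) = 1*(-1*0 - 42) = 1*(0 - 42) = 1*(-42) = -42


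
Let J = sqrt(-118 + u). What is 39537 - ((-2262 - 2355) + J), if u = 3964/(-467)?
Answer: 44154 - I*sqrt(27585690)/467 ≈ 44154.0 - 11.247*I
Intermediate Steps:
u = -3964/467 (u = 3964*(-1/467) = -3964/467 ≈ -8.4882)
J = I*sqrt(27585690)/467 (J = sqrt(-118 - 3964/467) = sqrt(-59070/467) = I*sqrt(27585690)/467 ≈ 11.247*I)
39537 - ((-2262 - 2355) + J) = 39537 - ((-2262 - 2355) + I*sqrt(27585690)/467) = 39537 - (-4617 + I*sqrt(27585690)/467) = 39537 + (4617 - I*sqrt(27585690)/467) = 44154 - I*sqrt(27585690)/467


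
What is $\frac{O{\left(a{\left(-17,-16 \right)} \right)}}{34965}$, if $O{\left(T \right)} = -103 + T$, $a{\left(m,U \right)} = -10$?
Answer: $- \frac{113}{34965} \approx -0.0032318$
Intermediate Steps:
$\frac{O{\left(a{\left(-17,-16 \right)} \right)}}{34965} = \frac{-103 - 10}{34965} = \left(-113\right) \frac{1}{34965} = - \frac{113}{34965}$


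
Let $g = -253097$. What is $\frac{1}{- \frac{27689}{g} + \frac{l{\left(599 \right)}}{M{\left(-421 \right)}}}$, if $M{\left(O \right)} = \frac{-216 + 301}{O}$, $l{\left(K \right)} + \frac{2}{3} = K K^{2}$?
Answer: $- \frac{12907947}{13740445359001984} \approx -9.3941 \cdot 10^{-10}$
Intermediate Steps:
$l{\left(K \right)} = - \frac{2}{3} + K^{3}$ ($l{\left(K \right)} = - \frac{2}{3} + K K^{2} = - \frac{2}{3} + K^{3}$)
$M{\left(O \right)} = \frac{85}{O}$
$\frac{1}{- \frac{27689}{g} + \frac{l{\left(599 \right)}}{M{\left(-421 \right)}}} = \frac{1}{- \frac{27689}{-253097} + \frac{- \frac{2}{3} + 599^{3}}{85 \frac{1}{-421}}} = \frac{1}{\left(-27689\right) \left(- \frac{1}{253097}\right) + \frac{- \frac{2}{3} + 214921799}{85 \left(- \frac{1}{421}\right)}} = \frac{1}{\frac{27689}{253097} + \frac{644765395}{3 \left(- \frac{85}{421}\right)}} = \frac{1}{\frac{27689}{253097} + \frac{644765395}{3} \left(- \frac{421}{85}\right)} = \frac{1}{\frac{27689}{253097} - \frac{54289246259}{51}} = \frac{1}{- \frac{13740445359001984}{12907947}} = - \frac{12907947}{13740445359001984}$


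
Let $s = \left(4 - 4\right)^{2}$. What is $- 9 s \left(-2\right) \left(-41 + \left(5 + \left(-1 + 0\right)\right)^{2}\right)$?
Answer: $0$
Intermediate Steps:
$s = 0$ ($s = 0^{2} = 0$)
$- 9 s \left(-2\right) \left(-41 + \left(5 + \left(-1 + 0\right)\right)^{2}\right) = - 9 \cdot 0 \left(-2\right) \left(-41 + \left(5 + \left(-1 + 0\right)\right)^{2}\right) = \left(-9\right) 0 \left(-41 + \left(5 - 1\right)^{2}\right) = 0 \left(-41 + 4^{2}\right) = 0 \left(-41 + 16\right) = 0 \left(-25\right) = 0$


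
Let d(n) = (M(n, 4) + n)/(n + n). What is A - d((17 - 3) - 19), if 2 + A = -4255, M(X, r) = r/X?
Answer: -212879/50 ≈ -4257.6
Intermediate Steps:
d(n) = (n + 4/n)/(2*n) (d(n) = (4/n + n)/(n + n) = (n + 4/n)/((2*n)) = (n + 4/n)*(1/(2*n)) = (n + 4/n)/(2*n))
A = -4257 (A = -2 - 4255 = -4257)
A - d((17 - 3) - 19) = -4257 - (½ + 2/((17 - 3) - 19)²) = -4257 - (½ + 2/(14 - 19)²) = -4257 - (½ + 2/(-5)²) = -4257 - (½ + 2*(1/25)) = -4257 - (½ + 2/25) = -4257 - 1*29/50 = -4257 - 29/50 = -212879/50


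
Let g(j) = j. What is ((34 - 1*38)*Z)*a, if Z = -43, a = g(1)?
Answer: 172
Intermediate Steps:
a = 1
((34 - 1*38)*Z)*a = ((34 - 1*38)*(-43))*1 = ((34 - 38)*(-43))*1 = -4*(-43)*1 = 172*1 = 172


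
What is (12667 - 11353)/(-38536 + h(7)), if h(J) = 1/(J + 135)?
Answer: -62196/1824037 ≈ -0.034098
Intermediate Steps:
h(J) = 1/(135 + J)
(12667 - 11353)/(-38536 + h(7)) = (12667 - 11353)/(-38536 + 1/(135 + 7)) = 1314/(-38536 + 1/142) = 1314/(-5472111/142) = 1314*(-142/5472111) = -62196/1824037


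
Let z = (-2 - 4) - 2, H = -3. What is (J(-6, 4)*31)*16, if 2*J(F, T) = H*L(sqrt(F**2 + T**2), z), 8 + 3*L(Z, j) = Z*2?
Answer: 1984 - 992*sqrt(13) ≈ -1592.7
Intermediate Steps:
z = -8 (z = -6 - 2 = -8)
L(Z, j) = -8/3 + 2*Z/3 (L(Z, j) = -8/3 + (Z*2)/3 = -8/3 + (2*Z)/3 = -8/3 + 2*Z/3)
J(F, T) = 4 - sqrt(F**2 + T**2) (J(F, T) = (-3*(-8/3 + 2*sqrt(F**2 + T**2)/3))/2 = (8 - 2*sqrt(F**2 + T**2))/2 = 4 - sqrt(F**2 + T**2))
(J(-6, 4)*31)*16 = ((4 - sqrt((-6)**2 + 4**2))*31)*16 = ((4 - sqrt(36 + 16))*31)*16 = ((4 - sqrt(52))*31)*16 = ((4 - 2*sqrt(13))*31)*16 = (124 - 62*sqrt(13))*16 = 1984 - 992*sqrt(13)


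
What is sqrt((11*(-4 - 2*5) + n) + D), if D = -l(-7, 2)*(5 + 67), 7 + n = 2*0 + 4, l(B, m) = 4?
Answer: I*sqrt(445) ≈ 21.095*I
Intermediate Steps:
n = -3 (n = -7 + (2*0 + 4) = -7 + (0 + 4) = -7 + 4 = -3)
D = -288 (D = -4*(5 + 67) = -4*72 = -1*288 = -288)
sqrt((11*(-4 - 2*5) + n) + D) = sqrt((11*(-4 - 2*5) - 3) - 288) = sqrt((11*(-4 - 10) - 3) - 288) = sqrt((11*(-14) - 3) - 288) = sqrt((-154 - 3) - 288) = sqrt(-157 - 288) = sqrt(-445) = I*sqrt(445)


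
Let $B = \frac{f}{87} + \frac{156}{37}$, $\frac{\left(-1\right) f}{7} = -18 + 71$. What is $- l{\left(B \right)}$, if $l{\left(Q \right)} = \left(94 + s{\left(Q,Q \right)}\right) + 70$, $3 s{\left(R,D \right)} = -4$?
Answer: $- \frac{488}{3} \approx -162.67$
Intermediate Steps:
$s{\left(R,D \right)} = - \frac{4}{3}$ ($s{\left(R,D \right)} = \frac{1}{3} \left(-4\right) = - \frac{4}{3}$)
$f = -371$ ($f = - 7 \left(-18 + 71\right) = \left(-7\right) 53 = -371$)
$B = - \frac{155}{3219}$ ($B = - \frac{371}{87} + \frac{156}{37} = - \frac{155}{3219} \approx -0.048152$)
$l{\left(Q \right)} = \frac{488}{3}$ ($l{\left(Q \right)} = \left(94 - \frac{4}{3}\right) + 70 = \frac{278}{3} + 70 = \frac{488}{3}$)
$- l{\left(B \right)} = \left(-1\right) \frac{488}{3} = - \frac{488}{3}$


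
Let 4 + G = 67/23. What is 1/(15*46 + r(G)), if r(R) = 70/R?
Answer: 5/3128 ≈ 0.0015985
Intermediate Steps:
G = -25/23 (G = -4 + 67/23 = -25/23 ≈ -1.0870)
1/(15*46 + r(G)) = 1/(15*46 + 70/(-25/23)) = 1/(690 + 70*(-23/25)) = 1/(690 - 322/5) = 1/(3128/5) = 5/3128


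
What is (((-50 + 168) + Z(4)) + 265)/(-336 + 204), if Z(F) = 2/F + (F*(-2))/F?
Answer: -763/264 ≈ -2.8902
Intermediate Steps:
Z(F) = -2 + 2/F (Z(F) = 2/F + (-2*F)/F = 2/F - 2 = -2 + 2/F)
(((-50 + 168) + Z(4)) + 265)/(-336 + 204) = (((-50 + 168) + (-2 + 2/4)) + 265)/(-336 + 204) = ((118 + (-2 + 2*(¼))) + 265)/(-132) = ((118 + (-2 + ½)) + 265)*(-1/132) = ((118 - 3/2) + 265)*(-1/132) = (233/2 + 265)*(-1/132) = (763/2)*(-1/132) = -763/264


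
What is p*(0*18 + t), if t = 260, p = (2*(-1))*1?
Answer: -520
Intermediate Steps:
p = -2 (p = -2*1 = -2)
p*(0*18 + t) = -2*(0*18 + 260) = -2*(0 + 260) = -2*260 = -520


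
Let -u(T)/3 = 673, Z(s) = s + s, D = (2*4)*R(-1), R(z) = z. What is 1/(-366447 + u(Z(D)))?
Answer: -1/368466 ≈ -2.7140e-6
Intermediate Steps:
D = -8 (D = (2*4)*(-1) = 8*(-1) = -8)
Z(s) = 2*s
u(T) = -2019 (u(T) = -3*673 = -2019)
1/(-366447 + u(Z(D))) = 1/(-366447 - 2019) = 1/(-368466) = -1/368466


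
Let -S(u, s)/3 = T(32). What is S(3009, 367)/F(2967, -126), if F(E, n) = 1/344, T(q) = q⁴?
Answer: -1082130432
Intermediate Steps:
S(u, s) = -3145728 (S(u, s) = -3*32⁴ = -3*1048576 = -3145728)
F(E, n) = 1/344
S(3009, 367)/F(2967, -126) = -3145728/1/344 = -3145728*344 = -1082130432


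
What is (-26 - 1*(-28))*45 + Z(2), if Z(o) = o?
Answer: 92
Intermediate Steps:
(-26 - 1*(-28))*45 + Z(2) = (-26 - 1*(-28))*45 + 2 = (-26 + 28)*45 + 2 = 2*45 + 2 = 90 + 2 = 92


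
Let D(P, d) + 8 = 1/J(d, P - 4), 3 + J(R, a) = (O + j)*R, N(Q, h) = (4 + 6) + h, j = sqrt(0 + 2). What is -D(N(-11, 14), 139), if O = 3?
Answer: 530809/66377 + 139*sqrt(2)/132754 ≈ 7.9984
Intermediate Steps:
j = sqrt(2) ≈ 1.4142
N(Q, h) = 10 + h
J(R, a) = -3 + R*(3 + sqrt(2)) (J(R, a) = -3 + (3 + sqrt(2))*R = -3 + R*(3 + sqrt(2)))
D(P, d) = -8 + 1/(-3 + 3*d + d*sqrt(2))
-D(N(-11, 14), 139) = -(-8 + 1/(-3 + 3*139 + 139*sqrt(2))) = -(-8 + 1/(-3 + 417 + 139*sqrt(2))) = -(-8 + 1/(414 + 139*sqrt(2))) = 8 - 1/(414 + 139*sqrt(2))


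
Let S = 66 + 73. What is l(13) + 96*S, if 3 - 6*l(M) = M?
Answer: 40027/3 ≈ 13342.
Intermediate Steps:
l(M) = ½ - M/6
S = 139
l(13) + 96*S = (½ - ⅙*13) + 96*139 = (½ - 13/6) + 13344 = -5/3 + 13344 = 40027/3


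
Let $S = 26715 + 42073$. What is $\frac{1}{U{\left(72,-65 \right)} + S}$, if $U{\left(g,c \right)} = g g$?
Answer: $\frac{1}{73972} \approx 1.3519 \cdot 10^{-5}$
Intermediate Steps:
$U{\left(g,c \right)} = g^{2}$
$S = 68788$
$\frac{1}{U{\left(72,-65 \right)} + S} = \frac{1}{72^{2} + 68788} = \frac{1}{5184 + 68788} = \frac{1}{73972}$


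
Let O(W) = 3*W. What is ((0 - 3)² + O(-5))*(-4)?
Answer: 24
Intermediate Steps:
((0 - 3)² + O(-5))*(-4) = ((0 - 3)² + 3*(-5))*(-4) = ((-3)² - 15)*(-4) = (9 - 15)*(-4) = -6*(-4) = 24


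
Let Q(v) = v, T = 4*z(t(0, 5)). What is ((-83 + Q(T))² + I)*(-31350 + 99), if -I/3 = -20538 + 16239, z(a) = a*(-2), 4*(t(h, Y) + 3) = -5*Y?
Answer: -405575478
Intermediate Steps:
t(h, Y) = -3 - 5*Y/4 (t(h, Y) = -3 + (-5*Y)/4 = -3 - 5*Y/4)
z(a) = -2*a
I = 12897 (I = -3*(-20538 + 16239) = -3*(-4299) = 12897)
T = 74 (T = 4*(-2*(-3 - 5/4*5)) = 4*(-2*(-3 - 25/4)) = 4*(-2*(-37/4)) = 4*(37/2) = 74)
((-83 + Q(T))² + I)*(-31350 + 99) = ((-83 + 74)² + 12897)*(-31350 + 99) = ((-9)² + 12897)*(-31251) = (81 + 12897)*(-31251) = 12978*(-31251) = -405575478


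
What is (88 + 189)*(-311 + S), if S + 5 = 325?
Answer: 2493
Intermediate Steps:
S = 320 (S = -5 + 325 = 320)
(88 + 189)*(-311 + S) = (88 + 189)*(-311 + 320) = 277*9 = 2493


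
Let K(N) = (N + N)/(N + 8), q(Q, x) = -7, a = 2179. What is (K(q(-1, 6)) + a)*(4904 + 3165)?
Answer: 17469385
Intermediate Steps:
K(N) = 2*N/(8 + N) (K(N) = (2*N)/(8 + N) = 2*N/(8 + N))
(K(q(-1, 6)) + a)*(4904 + 3165) = (2*(-7)/(8 - 7) + 2179)*(4904 + 3165) = (2*(-7)/1 + 2179)*8069 = (2*(-7)*1 + 2179)*8069 = (-14 + 2179)*8069 = 2165*8069 = 17469385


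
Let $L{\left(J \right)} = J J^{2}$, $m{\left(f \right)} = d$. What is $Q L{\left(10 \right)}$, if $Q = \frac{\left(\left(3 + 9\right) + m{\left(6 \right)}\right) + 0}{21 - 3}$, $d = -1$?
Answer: $\frac{5500}{9} \approx 611.11$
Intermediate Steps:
$m{\left(f \right)} = -1$
$L{\left(J \right)} = J^{3}$
$Q = \frac{11}{18}$ ($Q = \frac{\left(\left(3 + 9\right) - 1\right) + 0}{21 - 3} = \frac{\left(12 - 1\right) + 0}{18} = \left(11 + 0\right) \frac{1}{18} = 11 \cdot \frac{1}{18} = \frac{11}{18} \approx 0.61111$)
$Q L{\left(10 \right)} = \frac{11 \cdot 10^{3}}{18} = \frac{11}{18} \cdot 1000 = \frac{5500}{9}$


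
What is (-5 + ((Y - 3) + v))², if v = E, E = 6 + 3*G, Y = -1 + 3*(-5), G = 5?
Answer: 9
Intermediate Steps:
Y = -16 (Y = -1 - 15 = -16)
E = 21 (E = 6 + 3*5 = 6 + 15 = 21)
v = 21
(-5 + ((Y - 3) + v))² = (-5 + ((-16 - 3) + 21))² = (-5 + (-19 + 21))² = (-5 + 2)² = (-3)² = 9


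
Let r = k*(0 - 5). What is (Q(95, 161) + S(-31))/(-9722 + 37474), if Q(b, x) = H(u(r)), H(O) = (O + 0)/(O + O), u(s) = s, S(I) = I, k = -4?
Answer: -61/55504 ≈ -0.0010990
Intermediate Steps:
r = 20 (r = -4*(0 - 5) = -4*(-5) = 20)
H(O) = 1/2 (H(O) = O/((2*O)) = O*(1/(2*O)) = 1/2)
Q(b, x) = 1/2
(Q(95, 161) + S(-31))/(-9722 + 37474) = (1/2 - 31)/(-9722 + 37474) = -61/2/27752 = -61/2*1/27752 = -61/55504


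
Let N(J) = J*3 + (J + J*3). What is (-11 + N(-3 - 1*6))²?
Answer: 5476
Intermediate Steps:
N(J) = 7*J (N(J) = 3*J + (J + 3*J) = 3*J + 4*J = 7*J)
(-11 + N(-3 - 1*6))² = (-11 + 7*(-3 - 1*6))² = (-11 + 7*(-3 - 6))² = (-11 + 7*(-9))² = (-11 - 63)² = (-74)² = 5476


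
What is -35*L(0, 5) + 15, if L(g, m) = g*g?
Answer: 15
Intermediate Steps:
L(g, m) = g**2
-35*L(0, 5) + 15 = -35*0**2 + 15 = -35*0 + 15 = 0 + 15 = 15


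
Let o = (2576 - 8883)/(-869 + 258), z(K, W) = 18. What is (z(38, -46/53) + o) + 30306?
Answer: 18534271/611 ≈ 30334.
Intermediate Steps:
o = 6307/611 (o = -6307/(-611) = -6307*(-1/611) = 6307/611 ≈ 10.322)
(z(38, -46/53) + o) + 30306 = (18 + 6307/611) + 30306 = 17305/611 + 30306 = 18534271/611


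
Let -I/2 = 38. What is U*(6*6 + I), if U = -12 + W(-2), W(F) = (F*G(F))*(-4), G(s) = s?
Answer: 1120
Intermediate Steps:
W(F) = -4*F² (W(F) = (F*F)*(-4) = F²*(-4) = -4*F²)
U = -28 (U = -12 - 4*(-2)² = -12 - 4*4 = -12 - 16 = -28)
I = -76 (I = -2*38 = -76)
U*(6*6 + I) = -28*(6*6 - 76) = -28*(36 - 76) = -28*(-40) = 1120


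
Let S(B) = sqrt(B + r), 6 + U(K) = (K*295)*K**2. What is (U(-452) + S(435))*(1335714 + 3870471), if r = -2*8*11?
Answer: -141826347026038710 + 5206185*sqrt(259) ≈ -1.4183e+17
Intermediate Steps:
U(K) = -6 + 295*K**3 (U(K) = -6 + (K*295)*K**2 = -6 + (295*K)*K**2 = -6 + 295*K**3)
r = -176 (r = -16*11 = -176)
S(B) = sqrt(-176 + B) (S(B) = sqrt(B - 176) = sqrt(-176 + B))
(U(-452) + S(435))*(1335714 + 3870471) = ((-6 + 295*(-452)**3) + sqrt(-176 + 435))*(1335714 + 3870471) = ((-6 + 295*(-92345408)) + sqrt(259))*5206185 = ((-6 - 27241895360) + sqrt(259))*5206185 = (-27241895366 + sqrt(259))*5206185 = -141826347026038710 + 5206185*sqrt(259)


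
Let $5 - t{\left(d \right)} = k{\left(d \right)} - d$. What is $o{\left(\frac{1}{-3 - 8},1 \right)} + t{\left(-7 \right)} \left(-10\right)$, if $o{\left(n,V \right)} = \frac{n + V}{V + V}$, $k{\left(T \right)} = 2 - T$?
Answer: $\frac{1215}{11} \approx 110.45$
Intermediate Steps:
$o{\left(n,V \right)} = \frac{V + n}{2 V}$
$t{\left(d \right)} = 3 + 2 d$ ($t{\left(d \right)} = 5 - \left(\left(2 - d\right) - d\right) = 5 - \left(2 - 2 d\right) = 5 + \left(-2 + 2 d\right) = 3 + 2 d$)
$o{\left(\frac{1}{-3 - 8},1 \right)} + t{\left(-7 \right)} \left(-10\right) = \frac{1 + \frac{1}{-3 - 8}}{2 \cdot 1} + \left(3 + 2 \left(-7\right)\right) \left(-10\right) = \frac{1}{2} \cdot 1 \left(1 + \frac{1}{-11}\right) + \left(3 - 14\right) \left(-10\right) = \frac{1}{2} \cdot 1 \left(1 - \frac{1}{11}\right) - -110 = \frac{1}{2} \cdot 1 \cdot \frac{10}{11} + 110 = \frac{5}{11} + 110 = \frac{1215}{11}$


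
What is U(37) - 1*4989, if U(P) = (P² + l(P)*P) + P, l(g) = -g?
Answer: -4952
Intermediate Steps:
U(P) = P (U(P) = (P² + (-P)*P) + P = (P² - P²) + P = 0 + P = P)
U(37) - 1*4989 = 37 - 1*4989 = 37 - 4989 = -4952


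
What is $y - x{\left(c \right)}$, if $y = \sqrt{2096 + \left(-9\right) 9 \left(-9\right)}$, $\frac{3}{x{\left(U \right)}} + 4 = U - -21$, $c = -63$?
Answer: $\frac{3}{46} + 5 \sqrt{113} \approx 53.216$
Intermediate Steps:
$x{\left(U \right)} = \frac{3}{17 + U}$ ($x{\left(U \right)} = \frac{3}{-4 + \left(U - -21\right)} = \frac{3}{-4 + \left(U + 21\right)} = \frac{3}{-4 + \left(21 + U\right)} = \frac{3}{17 + U}$)
$y = 5 \sqrt{113}$ ($y = \sqrt{2096 - -729} = \sqrt{2096 + 729} = \sqrt{2825} = 5 \sqrt{113} \approx 53.151$)
$y - x{\left(c \right)} = 5 \sqrt{113} - \frac{3}{17 - 63} = 5 \sqrt{113} - \frac{3}{-46} = 5 \sqrt{113} - 3 \left(- \frac{1}{46}\right) = 5 \sqrt{113} - - \frac{3}{46} = 5 \sqrt{113} + \frac{3}{46} = \frac{3}{46} + 5 \sqrt{113}$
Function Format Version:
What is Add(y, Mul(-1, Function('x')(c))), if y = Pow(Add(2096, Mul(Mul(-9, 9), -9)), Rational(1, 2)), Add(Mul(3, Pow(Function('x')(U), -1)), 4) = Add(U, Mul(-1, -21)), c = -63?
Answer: Add(Rational(3, 46), Mul(5, Pow(113, Rational(1, 2)))) ≈ 53.216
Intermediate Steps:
Function('x')(U) = Mul(3, Pow(Add(17, U), -1)) (Function('x')(U) = Mul(3, Pow(Add(-4, Add(U, Mul(-1, -21))), -1)) = Mul(3, Pow(Add(-4, Add(U, 21)), -1)) = Mul(3, Pow(Add(-4, Add(21, U)), -1)) = Mul(3, Pow(Add(17, U), -1)))
y = Mul(5, Pow(113, Rational(1, 2))) (y = Pow(Add(2096, Mul(-81, -9)), Rational(1, 2)) = Pow(Add(2096, 729), Rational(1, 2)) = Pow(2825, Rational(1, 2)) = Mul(5, Pow(113, Rational(1, 2))) ≈ 53.151)
Add(y, Mul(-1, Function('x')(c))) = Add(Mul(5, Pow(113, Rational(1, 2))), Mul(-1, Mul(3, Pow(Add(17, -63), -1)))) = Add(Mul(5, Pow(113, Rational(1, 2))), Mul(-1, Mul(3, Pow(-46, -1)))) = Add(Mul(5, Pow(113, Rational(1, 2))), Mul(-1, Mul(3, Rational(-1, 46)))) = Add(Mul(5, Pow(113, Rational(1, 2))), Mul(-1, Rational(-3, 46))) = Add(Mul(5, Pow(113, Rational(1, 2))), Rational(3, 46)) = Add(Rational(3, 46), Mul(5, Pow(113, Rational(1, 2))))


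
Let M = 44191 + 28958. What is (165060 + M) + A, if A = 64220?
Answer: 302429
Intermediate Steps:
M = 73149
(165060 + M) + A = (165060 + 73149) + 64220 = 238209 + 64220 = 302429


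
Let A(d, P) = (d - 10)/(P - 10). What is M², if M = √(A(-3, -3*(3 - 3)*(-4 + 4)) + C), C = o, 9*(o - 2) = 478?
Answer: 5077/90 ≈ 56.411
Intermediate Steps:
o = 496/9 (o = 2 + (⅑)*478 = 2 + 478/9 = 496/9 ≈ 55.111)
C = 496/9 ≈ 55.111
A(d, P) = (-10 + d)/(-10 + P)
M = √50770/30 (M = √((-10 - 3)/(-10 - 3*(3 - 3)*(-4 + 4)) + 496/9) = √(-13/(-10 - 0*0) + 496/9) = √(-13/(-10 - 3*0) + 496/9) = √(-13/(-10 + 0) + 496/9) = √(-13/(-10) + 496/9) = √(-⅒*(-13) + 496/9) = √(13/10 + 496/9) = √(5077/90) = √50770/30 ≈ 7.5107)
M² = (√50770/30)² = 5077/90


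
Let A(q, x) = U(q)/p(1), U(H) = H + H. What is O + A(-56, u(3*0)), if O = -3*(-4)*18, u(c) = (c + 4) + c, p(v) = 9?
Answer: 1832/9 ≈ 203.56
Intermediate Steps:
U(H) = 2*H
u(c) = 4 + 2*c (u(c) = (4 + c) + c = 4 + 2*c)
A(q, x) = 2*q/9 (A(q, x) = (2*q)/9 = (2*q)*(⅑) = 2*q/9)
O = 216 (O = 12*18 = 216)
O + A(-56, u(3*0)) = 216 + (2/9)*(-56) = 216 - 112/9 = 1832/9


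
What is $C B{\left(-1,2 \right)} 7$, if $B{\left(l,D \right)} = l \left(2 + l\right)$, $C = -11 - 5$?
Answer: $112$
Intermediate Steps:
$C = -16$ ($C = -11 - 5 = -16$)
$C B{\left(-1,2 \right)} 7 = - 16 \left(- (2 - 1)\right) 7 = - 16 \left(\left(-1\right) 1\right) 7 = \left(-16\right) \left(-1\right) 7 = 16 \cdot 7 = 112$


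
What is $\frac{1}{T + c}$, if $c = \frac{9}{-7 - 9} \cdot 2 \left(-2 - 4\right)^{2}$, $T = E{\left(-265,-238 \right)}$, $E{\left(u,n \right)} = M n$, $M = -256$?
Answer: $\frac{2}{121775} \approx 1.6424 \cdot 10^{-5}$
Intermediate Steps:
$E{\left(u,n \right)} = - 256 n$
$T = 60928$ ($T = \left(-256\right) \left(-238\right) = 60928$)
$c = - \frac{81}{2}$ ($c = \frac{9}{-16} \cdot 2 \left(-6\right)^{2} = 9 \left(- \frac{1}{16}\right) 2 \cdot 36 = \left(- \frac{9}{16}\right) 2 \cdot 36 = \left(- \frac{9}{8}\right) 36 = - \frac{81}{2} \approx -40.5$)
$\frac{1}{T + c} = \frac{1}{60928 - \frac{81}{2}} = \frac{1}{\frac{121775}{2}} = \frac{2}{121775}$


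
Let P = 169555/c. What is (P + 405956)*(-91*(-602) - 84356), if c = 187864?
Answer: -1127725934639193/93932 ≈ -1.2006e+10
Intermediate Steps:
P = 169555/187864 ≈ 0.90254
(P + 405956)*(-91*(-602) - 84356) = (169555/187864 + 405956)*(-91*(-602) - 84356) = 76264687539*(54782 - 84356)/187864 = (76264687539/187864)*(-29574) = -1127725934639193/93932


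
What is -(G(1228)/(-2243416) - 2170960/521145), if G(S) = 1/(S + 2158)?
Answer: 3298212125750821/791745015209904 ≈ 4.1657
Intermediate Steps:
G(S) = 1/(2158 + S)
-(G(1228)/(-2243416) - 2170960/521145) = -(1/((2158 + 1228)*(-2243416)) - 2170960/521145) = -(-1/2243416/3386 - 2170960*1/521145) = -((1/3386)*(-1/2243416) - 434192/104229) = -(-1/7596206576 - 434192/104229) = -1*(-3298212125750821/791745015209904) = 3298212125750821/791745015209904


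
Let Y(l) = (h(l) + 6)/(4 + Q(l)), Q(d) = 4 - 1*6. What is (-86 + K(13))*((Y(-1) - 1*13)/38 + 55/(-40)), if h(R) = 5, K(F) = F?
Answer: 17447/152 ≈ 114.78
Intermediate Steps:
Q(d) = -2 (Q(d) = 4 - 6 = -2)
Y(l) = 11/2 (Y(l) = (5 + 6)/(4 - 2) = 11/2)
(-86 + K(13))*((Y(-1) - 1*13)/38 + 55/(-40)) = (-86 + 13)*((11/2 - 1*13)/38 + 55/(-40)) = -73*((11/2 - 13)*(1/38) + 55*(-1/40)) = -73*(-15/2*1/38 - 11/8) = -73*(-15/76 - 11/8) = -73*(-239/152) = 17447/152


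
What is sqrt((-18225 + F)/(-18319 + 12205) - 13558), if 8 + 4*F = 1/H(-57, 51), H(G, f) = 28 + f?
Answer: I*sqrt(12649261393992966)/966012 ≈ 116.43*I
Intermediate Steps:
F = -631/316 (F = -2 + 1/(4*(28 + 51)) = -2 + (1/4)/79 = -2 + (1/4)*(1/79) = -2 + 1/316 = -631/316 ≈ -1.9968)
sqrt((-18225 + F)/(-18319 + 12205) - 13558) = sqrt((-18225 - 631/316)/(-18319 + 12205) - 13558) = sqrt(-5759731/316/(-6114) - 13558) = sqrt(-5759731/316*(-1/6114) - 13558) = sqrt(5759731/1932024 - 13558) = sqrt(-26188621661/1932024) = I*sqrt(12649261393992966)/966012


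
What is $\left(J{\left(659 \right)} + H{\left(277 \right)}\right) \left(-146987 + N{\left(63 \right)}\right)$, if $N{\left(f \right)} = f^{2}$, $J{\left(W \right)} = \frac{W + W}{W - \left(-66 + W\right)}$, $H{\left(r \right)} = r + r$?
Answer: $- \frac{2708903938}{33} \approx -8.2088 \cdot 10^{7}$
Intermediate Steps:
$H{\left(r \right)} = 2 r$
$J{\left(W \right)} = \frac{W}{33}$ ($J{\left(W \right)} = \frac{2 W}{66} = 2 W \frac{1}{66} = \frac{W}{33}$)
$\left(J{\left(659 \right)} + H{\left(277 \right)}\right) \left(-146987 + N{\left(63 \right)}\right) = \left(\frac{1}{33} \cdot 659 + 2 \cdot 277\right) \left(-146987 + 63^{2}\right) = \left(\frac{659}{33} + 554\right) \left(-146987 + 3969\right) = \frac{18941}{33} \left(-143018\right) = - \frac{2708903938}{33}$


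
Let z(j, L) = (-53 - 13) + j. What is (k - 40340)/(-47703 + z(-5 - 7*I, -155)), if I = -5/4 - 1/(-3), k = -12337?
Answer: 632124/573211 ≈ 1.1028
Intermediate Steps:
I = -11/12 (I = -5*¼ - 1*(-⅓) = -5/4 + ⅓ = -11/12 ≈ -0.91667)
z(j, L) = -66 + j
(k - 40340)/(-47703 + z(-5 - 7*I, -155)) = (-12337 - 40340)/(-47703 + (-66 + (-5 - 7*(-11/12)))) = -52677/(-47703 + (-66 + (-5 + 77/12))) = -52677/(-47703 + (-66 + 17/12)) = -52677/(-47703 - 775/12) = -52677/(-573211/12) = -52677*(-12/573211) = 632124/573211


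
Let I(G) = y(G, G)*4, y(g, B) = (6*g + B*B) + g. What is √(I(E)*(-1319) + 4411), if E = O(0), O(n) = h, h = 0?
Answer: √4411 ≈ 66.415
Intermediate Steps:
O(n) = 0
E = 0
y(g, B) = B² + 7*g (y(g, B) = (6*g + B²) + g = (B² + 6*g) + g = B² + 7*g)
I(G) = 4*G² + 28*G (I(G) = (G² + 7*G)*4 = 4*G² + 28*G)
√(I(E)*(-1319) + 4411) = √((4*0*(7 + 0))*(-1319) + 4411) = √((4*0*7)*(-1319) + 4411) = √(0*(-1319) + 4411) = √(0 + 4411) = √4411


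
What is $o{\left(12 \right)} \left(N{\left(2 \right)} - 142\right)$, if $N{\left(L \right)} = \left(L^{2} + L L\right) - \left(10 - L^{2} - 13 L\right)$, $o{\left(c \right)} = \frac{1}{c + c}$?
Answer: $- \frac{19}{4} \approx -4.75$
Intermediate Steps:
$o{\left(c \right)} = \frac{1}{2 c}$
$N{\left(L \right)} = -10 + 3 L^{2} + 13 L$ ($N{\left(L \right)} = \left(L^{2} + L^{2}\right) + \left(-10 + L^{2} + 13 L\right) = 2 L^{2} + \left(-10 + L^{2} + 13 L\right) = -10 + 3 L^{2} + 13 L$)
$o{\left(12 \right)} \left(N{\left(2 \right)} - 142\right) = \frac{1}{2 \cdot 12} \left(\left(-10 + 3 \cdot 2^{2} + 13 \cdot 2\right) - 142\right) = \frac{1}{2} \cdot \frac{1}{12} \left(\left(-10 + 3 \cdot 4 + 26\right) - 142\right) = \frac{\left(-10 + 12 + 26\right) - 142}{24} = \frac{28 - 142}{24} = \frac{1}{24} \left(-114\right) = - \frac{19}{4}$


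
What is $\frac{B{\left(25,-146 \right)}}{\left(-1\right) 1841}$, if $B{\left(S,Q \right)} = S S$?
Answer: $- \frac{625}{1841} \approx -0.33949$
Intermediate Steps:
$B{\left(S,Q \right)} = S^{2}$
$\frac{B{\left(25,-146 \right)}}{\left(-1\right) 1841} = \frac{25^{2}}{\left(-1\right) 1841} = \frac{625}{-1841} = 625 \left(- \frac{1}{1841}\right) = - \frac{625}{1841}$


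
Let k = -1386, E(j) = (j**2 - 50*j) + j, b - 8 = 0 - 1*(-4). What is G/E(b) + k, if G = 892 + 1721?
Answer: -205999/148 ≈ -1391.9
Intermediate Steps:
b = 12 (b = 8 + (0 - 1*(-4)) = 8 + (0 + 4) = 8 + 4 = 12)
E(j) = j**2 - 49*j
G = 2613
G/E(b) + k = 2613/((12*(-49 + 12))) - 1386 = 2613/((12*(-37))) - 1386 = 2613/(-444) - 1386 = 2613*(-1/444) - 1386 = -871/148 - 1386 = -205999/148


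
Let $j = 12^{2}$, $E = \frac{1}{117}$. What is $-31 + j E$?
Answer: $- \frac{387}{13} \approx -29.769$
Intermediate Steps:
$E = \frac{1}{117} \approx 0.008547$
$j = 144$
$-31 + j E = -31 + 144 \cdot \frac{1}{117} = -31 + \frac{16}{13} = - \frac{387}{13}$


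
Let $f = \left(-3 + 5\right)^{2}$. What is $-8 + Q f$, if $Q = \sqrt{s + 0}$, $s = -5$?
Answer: $-8 + 4 i \sqrt{5} \approx -8.0 + 8.9443 i$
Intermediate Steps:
$Q = i \sqrt{5}$ ($Q = \sqrt{-5 + 0} = \sqrt{-5} = i \sqrt{5} \approx 2.2361 i$)
$f = 4$ ($f = 2^{2} = 4$)
$-8 + Q f = -8 + i \sqrt{5} \cdot 4 = -8 + 4 i \sqrt{5}$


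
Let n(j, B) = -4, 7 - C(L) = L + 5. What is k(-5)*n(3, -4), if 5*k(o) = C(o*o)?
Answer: 92/5 ≈ 18.400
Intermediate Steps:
C(L) = 2 - L (C(L) = 7 - (L + 5) = 7 - (5 + L) = 7 + (-5 - L) = 2 - L)
k(o) = ⅖ - o²/5 (k(o) = (2 - o*o)/5 = (2 - o²)/5 = ⅖ - o²/5)
k(-5)*n(3, -4) = (⅖ - ⅕*(-5)²)*(-4) = (⅖ - ⅕*25)*(-4) = (⅖ - 5)*(-4) = -23/5*(-4) = 92/5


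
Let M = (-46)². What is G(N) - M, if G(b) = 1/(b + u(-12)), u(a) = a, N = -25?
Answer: -78293/37 ≈ -2116.0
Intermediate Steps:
G(b) = 1/(-12 + b) (G(b) = 1/(b - 12) = 1/(-12 + b))
M = 2116
G(N) - M = 1/(-12 - 25) - 1*2116 = 1/(-37) - 2116 = -1/37 - 2116 = -78293/37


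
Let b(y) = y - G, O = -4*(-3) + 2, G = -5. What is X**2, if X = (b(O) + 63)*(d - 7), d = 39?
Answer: 6885376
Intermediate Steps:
O = 14 (O = 12 + 2 = 14)
b(y) = 5 + y (b(y) = y - 1*(-5) = y + 5 = 5 + y)
X = 2624 (X = ((5 + 14) + 63)*(39 - 7) = (19 + 63)*32 = 82*32 = 2624)
X**2 = 2624**2 = 6885376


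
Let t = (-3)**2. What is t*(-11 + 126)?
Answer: 1035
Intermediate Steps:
t = 9
t*(-11 + 126) = 9*(-11 + 126) = 9*115 = 1035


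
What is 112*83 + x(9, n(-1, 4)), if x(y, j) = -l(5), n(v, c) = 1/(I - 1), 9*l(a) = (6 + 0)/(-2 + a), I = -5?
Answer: 83662/9 ≈ 9295.8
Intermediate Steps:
l(a) = 2/(3*(-2 + a)) (l(a) = ((6 + 0)/(-2 + a))/9 = (6/(-2 + a))/9 = 2/(3*(-2 + a)))
n(v, c) = -⅙ (n(v, c) = 1/(-5 - 1) = 1/(-6) = -⅙)
x(y, j) = -2/9 (x(y, j) = -2/(3*(-2 + 5)) = -2/(3*3) = -1*2/9 = -2/9)
112*83 + x(9, n(-1, 4)) = 112*83 - 2/9 = 9296 - 2/9 = 83662/9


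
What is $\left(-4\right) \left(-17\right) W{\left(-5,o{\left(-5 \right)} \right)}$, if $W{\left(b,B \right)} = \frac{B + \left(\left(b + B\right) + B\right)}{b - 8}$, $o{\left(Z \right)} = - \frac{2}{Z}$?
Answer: $\frac{1292}{65} \approx 19.877$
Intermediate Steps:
$W{\left(b,B \right)} = \frac{b + 3 B}{-8 + b}$ ($W{\left(b,B \right)} = \frac{B + \left(\left(B + b\right) + B\right)}{b - 8} = \frac{B + \left(b + 2 B\right)}{-8 + b} = \frac{b + 3 B}{-8 + b}$)
$\left(-4\right) \left(-17\right) W{\left(-5,o{\left(-5 \right)} \right)} = \left(-4\right) \left(-17\right) \frac{-5 + 3 \left(- \frac{2}{-5}\right)}{-8 - 5} = 68 \frac{-5 + 3 \left(\left(-2\right) \left(- \frac{1}{5}\right)\right)}{-13} = 68 \left(- \frac{-5 + 3 \cdot \frac{2}{5}}{13}\right) = 68 \left(- \frac{-5 + \frac{6}{5}}{13}\right) = 68 \left(\left(- \frac{1}{13}\right) \left(- \frac{19}{5}\right)\right) = 68 \cdot \frac{19}{65} = \frac{1292}{65}$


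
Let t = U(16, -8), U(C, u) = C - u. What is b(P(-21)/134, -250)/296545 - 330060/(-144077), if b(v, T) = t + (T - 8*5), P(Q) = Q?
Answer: 97839318218/42725313965 ≈ 2.2900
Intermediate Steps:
t = 24 (t = 16 - 1*(-8) = 16 + 8 = 24)
b(v, T) = -16 + T (b(v, T) = 24 + (T - 8*5) = 24 + (T - 40) = 24 + (-40 + T) = -16 + T)
b(P(-21)/134, -250)/296545 - 330060/(-144077) = (-16 - 250)/296545 - 330060/(-144077) = -266*1/296545 - 330060*(-1/144077) = -266/296545 + 330060/144077 = 97839318218/42725313965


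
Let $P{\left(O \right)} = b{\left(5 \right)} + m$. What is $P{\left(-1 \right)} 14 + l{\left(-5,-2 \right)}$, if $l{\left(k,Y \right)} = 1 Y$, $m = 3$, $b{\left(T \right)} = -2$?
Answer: $12$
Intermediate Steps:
$l{\left(k,Y \right)} = Y$
$P{\left(O \right)} = 1$ ($P{\left(O \right)} = -2 + 3 = 1$)
$P{\left(-1 \right)} 14 + l{\left(-5,-2 \right)} = 1 \cdot 14 - 2 = 14 - 2 = 12$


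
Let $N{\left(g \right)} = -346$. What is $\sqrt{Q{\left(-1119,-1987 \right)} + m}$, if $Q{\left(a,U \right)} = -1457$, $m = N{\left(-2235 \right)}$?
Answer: $i \sqrt{1803} \approx 42.462 i$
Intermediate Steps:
$m = -346$
$\sqrt{Q{\left(-1119,-1987 \right)} + m} = \sqrt{-1457 - 346} = \sqrt{-1803} = i \sqrt{1803}$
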